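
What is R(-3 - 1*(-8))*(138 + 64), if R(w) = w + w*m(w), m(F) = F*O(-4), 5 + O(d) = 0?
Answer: -24240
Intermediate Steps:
O(d) = -5 (O(d) = -5 + 0 = -5)
m(F) = -5*F (m(F) = F*(-5) = -5*F)
R(w) = w - 5*w² (R(w) = w + w*(-5*w) = w - 5*w²)
R(-3 - 1*(-8))*(138 + 64) = ((-3 - 1*(-8))*(1 - 5*(-3 - 1*(-8))))*(138 + 64) = ((-3 + 8)*(1 - 5*(-3 + 8)))*202 = (5*(1 - 5*5))*202 = (5*(1 - 25))*202 = (5*(-24))*202 = -120*202 = -24240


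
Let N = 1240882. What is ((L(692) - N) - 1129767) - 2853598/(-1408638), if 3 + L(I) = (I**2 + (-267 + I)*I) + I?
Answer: -102253927175/64029 ≈ -1.5970e+6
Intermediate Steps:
L(I) = -3 + I + I**2 + I*(-267 + I) (L(I) = -3 + ((I**2 + (-267 + I)*I) + I) = -3 + ((I**2 + I*(-267 + I)) + I) = -3 + (I + I**2 + I*(-267 + I)) = -3 + I + I**2 + I*(-267 + I))
((L(692) - N) - 1129767) - 2853598/(-1408638) = (((-3 - 266*692 + 2*692**2) - 1*1240882) - 1129767) - 2853598/(-1408638) = (((-3 - 184072 + 2*478864) - 1240882) - 1129767) - 2853598*(-1/1408638) = (((-3 - 184072 + 957728) - 1240882) - 1129767) + 129709/64029 = ((773653 - 1240882) - 1129767) + 129709/64029 = (-467229 - 1129767) + 129709/64029 = -1596996 + 129709/64029 = -102253927175/64029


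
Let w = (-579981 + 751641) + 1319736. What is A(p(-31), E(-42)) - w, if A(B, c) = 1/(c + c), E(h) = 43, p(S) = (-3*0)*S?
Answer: -128260055/86 ≈ -1.4914e+6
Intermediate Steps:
p(S) = 0 (p(S) = 0*S = 0)
A(B, c) = 1/(2*c)
w = 1491396 (w = 171660 + 1319736 = 1491396)
A(p(-31), E(-42)) - w = (½)/43 - 1*1491396 = (½)*(1/43) - 1491396 = 1/86 - 1491396 = -128260055/86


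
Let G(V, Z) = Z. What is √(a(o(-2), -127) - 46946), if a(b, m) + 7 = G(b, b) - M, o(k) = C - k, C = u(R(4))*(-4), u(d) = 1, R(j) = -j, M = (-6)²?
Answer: 7*I*√959 ≈ 216.77*I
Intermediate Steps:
M = 36
C = -4 (C = 1*(-4) = -4)
o(k) = -4 - k
a(b, m) = -43 + b (a(b, m) = -7 + (b - 1*36) = -7 + (b - 36) = -7 + (-36 + b) = -43 + b)
√(a(o(-2), -127) - 46946) = √((-43 + (-4 - 1*(-2))) - 46946) = √((-43 + (-4 + 2)) - 46946) = √((-43 - 2) - 46946) = √(-45 - 46946) = √(-46991) = 7*I*√959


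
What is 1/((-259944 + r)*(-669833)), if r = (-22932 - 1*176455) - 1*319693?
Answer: 1/521815982992 ≈ 1.9164e-12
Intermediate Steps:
r = -519080 (r = (-22932 - 176455) - 319693 = -199387 - 319693 = -519080)
1/((-259944 + r)*(-669833)) = 1/(-259944 - 519080*(-669833)) = -1/669833/(-779024) = -1/779024*(-1/669833) = 1/521815982992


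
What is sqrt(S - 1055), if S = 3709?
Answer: sqrt(2654) ≈ 51.517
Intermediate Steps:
sqrt(S - 1055) = sqrt(3709 - 1055) = sqrt(2654)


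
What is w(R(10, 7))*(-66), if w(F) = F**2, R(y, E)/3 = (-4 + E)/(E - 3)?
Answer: -2673/8 ≈ -334.13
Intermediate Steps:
R(y, E) = 3*(-4 + E)/(-3 + E) (R(y, E) = 3*((-4 + E)/(E - 3)) = 3*((-4 + E)/(-3 + E)) = 3*(-4 + E)/(-3 + E))
w(R(10, 7))*(-66) = (3*(-4 + 7)/(-3 + 7))**2*(-66) = (3*3/4)**2*(-66) = (3*(1/4)*3)**2*(-66) = (9/4)**2*(-66) = (81/16)*(-66) = -2673/8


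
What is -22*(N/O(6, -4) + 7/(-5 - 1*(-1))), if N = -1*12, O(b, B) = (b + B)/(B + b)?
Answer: 605/2 ≈ 302.50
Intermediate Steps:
O(b, B) = 1 (O(b, B) = (B + b)/(B + b) = 1)
N = -12
-22*(N/O(6, -4) + 7/(-5 - 1*(-1))) = -22*(-12/1 + 7/(-5 - 1*(-1))) = -22*(-12*1 + 7/(-5 + 1)) = -22*(-12 + 7/(-4)) = -22*(-12 + 7*(-¼)) = -22*(-12 - 7/4) = -22*(-55/4) = 605/2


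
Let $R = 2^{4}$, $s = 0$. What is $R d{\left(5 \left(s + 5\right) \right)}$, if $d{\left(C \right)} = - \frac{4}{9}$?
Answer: $- \frac{64}{9} \approx -7.1111$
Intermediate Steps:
$d{\left(C \right)} = - \frac{4}{9}$ ($d{\left(C \right)} = \left(-4\right) \frac{1}{9} = - \frac{4}{9}$)
$R = 16$
$R d{\left(5 \left(s + 5\right) \right)} = 16 \left(- \frac{4}{9}\right) = - \frac{64}{9}$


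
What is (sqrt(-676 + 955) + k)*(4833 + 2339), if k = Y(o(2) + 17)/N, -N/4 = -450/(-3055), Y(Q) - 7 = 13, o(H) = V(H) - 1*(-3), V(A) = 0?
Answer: -2191046/9 + 21516*sqrt(31) ≈ -1.2365e+5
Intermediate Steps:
o(H) = 3 (o(H) = 0 - 1*(-3) = 0 + 3 = 3)
Y(Q) = 20 (Y(Q) = 7 + 13 = 20)
N = -360/611 (N = -(-1800)/(-3055) = -(-1800)*(-1)/3055 = -4*90/611 = -360/611 ≈ -0.58920)
k = -611/18 (k = 20/(-360/611) = 20*(-611/360) = -611/18 ≈ -33.944)
(sqrt(-676 + 955) + k)*(4833 + 2339) = (sqrt(-676 + 955) - 611/18)*(4833 + 2339) = (sqrt(279) - 611/18)*7172 = (3*sqrt(31) - 611/18)*7172 = (-611/18 + 3*sqrt(31))*7172 = -2191046/9 + 21516*sqrt(31)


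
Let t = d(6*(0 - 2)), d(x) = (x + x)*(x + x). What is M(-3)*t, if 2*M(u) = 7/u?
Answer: -672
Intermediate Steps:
M(u) = 7/(2*u) (M(u) = (7/u)/2 = 7/(2*u))
d(x) = 4*x² (d(x) = (2*x)*(2*x) = 4*x²)
t = 576 (t = 4*(6*(0 - 2))² = 4*(6*(-2))² = 4*(-12)² = 4*144 = 576)
M(-3)*t = ((7/2)/(-3))*576 = ((7/2)*(-⅓))*576 = -7/6*576 = -672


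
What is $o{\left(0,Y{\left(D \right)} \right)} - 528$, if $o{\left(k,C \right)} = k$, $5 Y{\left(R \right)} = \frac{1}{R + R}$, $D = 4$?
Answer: $-528$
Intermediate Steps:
$Y{\left(R \right)} = \frac{1}{10 R}$ ($Y{\left(R \right)} = \frac{1}{5 \left(R + R\right)} = \frac{1}{5 \cdot 2 R} = \frac{\frac{1}{2} \frac{1}{R}}{5} = \frac{1}{10 R}$)
$o{\left(0,Y{\left(D \right)} \right)} - 528 = 0 - 528 = -528$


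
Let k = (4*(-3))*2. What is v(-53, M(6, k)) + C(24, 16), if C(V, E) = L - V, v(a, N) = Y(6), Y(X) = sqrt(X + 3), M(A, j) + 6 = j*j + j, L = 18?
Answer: -3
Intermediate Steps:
k = -24 (k = -12*2 = -24)
M(A, j) = -6 + j + j**2 (M(A, j) = -6 + (j*j + j) = -6 + (j**2 + j) = -6 + (j + j**2) = -6 + j + j**2)
Y(X) = sqrt(3 + X)
v(a, N) = 3 (v(a, N) = sqrt(3 + 6) = sqrt(9) = 3)
C(V, E) = 18 - V
v(-53, M(6, k)) + C(24, 16) = 3 + (18 - 1*24) = 3 + (18 - 24) = 3 - 6 = -3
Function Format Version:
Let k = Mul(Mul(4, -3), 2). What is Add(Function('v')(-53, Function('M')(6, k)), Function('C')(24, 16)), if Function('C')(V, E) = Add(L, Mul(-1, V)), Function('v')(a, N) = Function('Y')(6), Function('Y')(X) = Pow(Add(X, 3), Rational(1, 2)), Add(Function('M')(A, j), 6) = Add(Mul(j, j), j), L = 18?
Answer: -3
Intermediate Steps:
k = -24 (k = Mul(-12, 2) = -24)
Function('M')(A, j) = Add(-6, j, Pow(j, 2)) (Function('M')(A, j) = Add(-6, Add(Mul(j, j), j)) = Add(-6, Add(Pow(j, 2), j)) = Add(-6, Add(j, Pow(j, 2))) = Add(-6, j, Pow(j, 2)))
Function('Y')(X) = Pow(Add(3, X), Rational(1, 2))
Function('v')(a, N) = 3 (Function('v')(a, N) = Pow(Add(3, 6), Rational(1, 2)) = Pow(9, Rational(1, 2)) = 3)
Function('C')(V, E) = Add(18, Mul(-1, V))
Add(Function('v')(-53, Function('M')(6, k)), Function('C')(24, 16)) = Add(3, Add(18, Mul(-1, 24))) = Add(3, Add(18, -24)) = Add(3, -6) = -3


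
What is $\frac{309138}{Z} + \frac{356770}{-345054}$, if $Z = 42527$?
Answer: $\frac{45748472831}{7337055729} \approx 6.2353$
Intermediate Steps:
$\frac{309138}{Z} + \frac{356770}{-345054} = \frac{309138}{42527} + \frac{356770}{-345054} = 309138 \cdot \frac{1}{42527} + 356770 \left(- \frac{1}{345054}\right) = \frac{309138}{42527} - \frac{178385}{172527} = \frac{45748472831}{7337055729}$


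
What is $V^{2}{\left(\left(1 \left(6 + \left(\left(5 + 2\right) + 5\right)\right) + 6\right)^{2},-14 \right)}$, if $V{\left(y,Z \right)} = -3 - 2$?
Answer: $25$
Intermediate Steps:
$V{\left(y,Z \right)} = -5$ ($V{\left(y,Z \right)} = -3 - 2 = -5$)
$V^{2}{\left(\left(1 \left(6 + \left(\left(5 + 2\right) + 5\right)\right) + 6\right)^{2},-14 \right)} = \left(-5\right)^{2} = 25$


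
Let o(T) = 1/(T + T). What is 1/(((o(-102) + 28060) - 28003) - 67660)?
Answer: -204/13791013 ≈ -1.4792e-5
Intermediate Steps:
o(T) = 1/(2*T)
1/(((o(-102) + 28060) - 28003) - 67660) = 1/((((1/2)/(-102) + 28060) - 28003) - 67660) = 1/((((1/2)*(-1/102) + 28060) - 28003) - 67660) = 1/(((-1/204 + 28060) - 28003) - 67660) = 1/((5724239/204 - 28003) - 67660) = 1/(11627/204 - 67660) = 1/(-13791013/204) = -204/13791013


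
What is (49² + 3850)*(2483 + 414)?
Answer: 18109147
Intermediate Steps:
(49² + 3850)*(2483 + 414) = (2401 + 3850)*2897 = 6251*2897 = 18109147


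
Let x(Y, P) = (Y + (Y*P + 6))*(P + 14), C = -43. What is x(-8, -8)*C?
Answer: -15996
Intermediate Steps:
x(Y, P) = (14 + P)*(6 + Y + P*Y) (x(Y, P) = (Y + (P*Y + 6))*(14 + P) = (Y + (6 + P*Y))*(14 + P) = (6 + Y + P*Y)*(14 + P) = (14 + P)*(6 + Y + P*Y))
x(-8, -8)*C = (84 + 6*(-8) + 14*(-8) - 8*(-8)² + 15*(-8)*(-8))*(-43) = (84 - 48 - 112 - 8*64 + 960)*(-43) = (84 - 48 - 112 - 512 + 960)*(-43) = 372*(-43) = -15996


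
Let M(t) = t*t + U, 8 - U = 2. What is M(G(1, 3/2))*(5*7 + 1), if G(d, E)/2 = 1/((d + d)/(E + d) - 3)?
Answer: 29736/121 ≈ 245.75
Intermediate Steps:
U = 6 (U = 8 - 1*2 = 8 - 2 = 6)
G(d, E) = 2/(-3 + 2*d/(E + d)) (G(d, E) = 2/((d + d)/(E + d) - 3) = 2/((2*d)/(E + d) - 3) = 2/(2*d/(E + d) - 3) = 2/(-3 + 2*d/(E + d)))
M(t) = 6 + t² (M(t) = t*t + 6 = t² + 6 = 6 + t²)
M(G(1, 3/2))*(5*7 + 1) = (6 + (2*(-3/2 - 1*1)/(1 + 3*(3/2)))²)*(5*7 + 1) = (6 + (2*(-3/2 - 1)/(1 + 3*(3*(½))))²)*(35 + 1) = (6 + (2*(-1*3/2 - 1)/(1 + 3*(3/2)))²)*36 = (6 + (2*(-3/2 - 1)/(1 + 9/2))²)*36 = (6 + (2*(-5/2)/(11/2))²)*36 = (6 + (2*(2/11)*(-5/2))²)*36 = (6 + (-10/11)²)*36 = (6 + 100/121)*36 = (826/121)*36 = 29736/121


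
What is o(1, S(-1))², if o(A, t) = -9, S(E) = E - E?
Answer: 81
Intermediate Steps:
S(E) = 0
o(1, S(-1))² = (-9)² = 81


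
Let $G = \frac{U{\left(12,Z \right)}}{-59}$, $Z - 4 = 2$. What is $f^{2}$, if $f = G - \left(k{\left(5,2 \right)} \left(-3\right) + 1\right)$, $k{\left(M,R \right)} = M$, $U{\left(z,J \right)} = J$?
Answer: $\frac{672400}{3481} \approx 193.16$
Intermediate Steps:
$Z = 6$ ($Z = 4 + 2 = 6$)
$G = - \frac{6}{59}$ ($G = \frac{6}{-59} = 6 \left(- \frac{1}{59}\right) = - \frac{6}{59} \approx -0.10169$)
$f = \frac{820}{59}$ ($f = - \frac{6}{59} - \left(5 \left(-3\right) + 1\right) = - \frac{6}{59} - \left(-15 + 1\right) = - \frac{6}{59} - -14 = - \frac{6}{59} + 14 = \frac{820}{59} \approx 13.898$)
$f^{2} = \left(\frac{820}{59}\right)^{2} = \frac{672400}{3481}$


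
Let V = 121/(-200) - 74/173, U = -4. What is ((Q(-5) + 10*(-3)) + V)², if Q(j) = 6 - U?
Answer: 529595319289/1197160000 ≈ 442.38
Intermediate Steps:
Q(j) = 10 (Q(j) = 6 - 1*(-4) = 6 + 4 = 10)
V = -35733/34600 (V = 121*(-1/200) - 74*1/173 = -121/200 - 74/173 = -35733/34600 ≈ -1.0327)
((Q(-5) + 10*(-3)) + V)² = ((10 + 10*(-3)) - 35733/34600)² = ((10 - 30) - 35733/34600)² = (-20 - 35733/34600)² = (-727733/34600)² = 529595319289/1197160000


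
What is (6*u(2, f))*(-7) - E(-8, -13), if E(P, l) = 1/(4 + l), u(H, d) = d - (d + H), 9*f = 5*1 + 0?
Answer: 757/9 ≈ 84.111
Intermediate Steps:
f = 5/9 (f = (5*1 + 0)/9 = (5 + 0)/9 = (⅑)*5 = 5/9 ≈ 0.55556)
u(H, d) = -H (u(H, d) = d - (H + d) = d + (-H - d) = -H)
(6*u(2, f))*(-7) - E(-8, -13) = (6*(-1*2))*(-7) - 1/(4 - 13) = (6*(-2))*(-7) - 1/(-9) = -12*(-7) - 1*(-⅑) = 84 + ⅑ = 757/9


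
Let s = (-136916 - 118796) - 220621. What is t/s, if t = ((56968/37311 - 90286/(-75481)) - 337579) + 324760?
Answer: 5156302408925/191640442250829 ≈ 0.026906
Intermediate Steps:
t = -5156302408925/402324513 (t = ((56968*(1/37311) - 90286*(-1/75481)) - 337579) + 324760 = ((56968/37311 + 12898/10783) - 337579) + 324760 = (1095523222/402324513 - 337579) + 324760 = -135815211250805/402324513 + 324760 = -5156302408925/402324513 ≈ -12816.)
s = -476333 (s = -255712 - 220621 = -476333)
t/s = -5156302408925/402324513/(-476333) = -5156302408925/402324513*(-1/476333) = 5156302408925/191640442250829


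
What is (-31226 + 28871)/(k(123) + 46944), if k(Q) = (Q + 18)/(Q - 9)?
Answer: -89490/1783919 ≈ -0.050165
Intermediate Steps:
k(Q) = (18 + Q)/(-9 + Q)
(-31226 + 28871)/(k(123) + 46944) = (-31226 + 28871)/((18 + 123)/(-9 + 123) + 46944) = -2355/(141/114 + 46944) = -2355/((1/114)*141 + 46944) = -2355/(47/38 + 46944) = -2355/1783919/38 = -2355*38/1783919 = -89490/1783919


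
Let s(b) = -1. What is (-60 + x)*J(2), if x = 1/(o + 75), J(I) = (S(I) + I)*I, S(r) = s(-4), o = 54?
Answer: -15478/129 ≈ -119.98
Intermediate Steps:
S(r) = -1
J(I) = I*(-1 + I) (J(I) = (-1 + I)*I = I*(-1 + I))
x = 1/129 (x = 1/(54 + 75) = 1/129 ≈ 0.0077519)
(-60 + x)*J(2) = (-60 + 1/129)*(2*(-1 + 2)) = -15478/129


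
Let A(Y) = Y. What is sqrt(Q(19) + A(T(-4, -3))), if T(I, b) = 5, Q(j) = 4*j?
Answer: 9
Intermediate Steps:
sqrt(Q(19) + A(T(-4, -3))) = sqrt(4*19 + 5) = sqrt(76 + 5) = sqrt(81) = 9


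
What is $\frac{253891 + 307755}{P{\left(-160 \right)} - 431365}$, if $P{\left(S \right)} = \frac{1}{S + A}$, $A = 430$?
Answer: $- \frac{151644420}{116468549} \approx -1.302$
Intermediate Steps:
$P{\left(S \right)} = \frac{1}{430 + S}$ ($P{\left(S \right)} = \frac{1}{S + 430} = \frac{1}{430 + S}$)
$\frac{253891 + 307755}{P{\left(-160 \right)} - 431365} = \frac{253891 + 307755}{\frac{1}{430 - 160} - 431365} = \frac{561646}{\frac{1}{270} - 431365} = \frac{561646}{- \frac{116468549}{270}} = 561646 \left(- \frac{270}{116468549}\right) = - \frac{151644420}{116468549}$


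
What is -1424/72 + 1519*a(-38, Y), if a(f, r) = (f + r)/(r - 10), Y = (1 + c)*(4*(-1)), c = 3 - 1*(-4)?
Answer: 22607/9 ≈ 2511.9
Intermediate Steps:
c = 7 (c = 3 + 4 = 7)
Y = -32 (Y = (1 + 7)*(4*(-1)) = 8*(-4) = -32)
a(f, r) = (f + r)/(-10 + r)
-1424/72 + 1519*a(-38, Y) = -1424/72 + 1519*((-38 - 32)/(-10 - 32)) = -1424*1/72 + 1519*(-70/(-42)) = -178/9 + 1519*(-1/42*(-70)) = -178/9 + 1519*(5/3) = -178/9 + 7595/3 = 22607/9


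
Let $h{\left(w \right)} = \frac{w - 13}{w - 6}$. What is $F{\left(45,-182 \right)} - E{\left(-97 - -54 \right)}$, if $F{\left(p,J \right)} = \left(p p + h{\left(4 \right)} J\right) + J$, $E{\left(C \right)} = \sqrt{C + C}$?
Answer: $1024 - i \sqrt{86} \approx 1024.0 - 9.2736 i$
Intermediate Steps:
$E{\left(C \right)} = \sqrt{2} \sqrt{C}$ ($E{\left(C \right)} = \sqrt{2 C} = \sqrt{2} \sqrt{C}$)
$h{\left(w \right)} = \frac{-13 + w}{-6 + w}$
$F{\left(p,J \right)} = p^{2} + \frac{11 J}{2}$ ($F{\left(p,J \right)} = \left(p p + \frac{-13 + 4}{-6 + 4} J\right) + J = \left(p^{2} + \frac{1}{-2} \left(-9\right) J\right) + J = \left(p^{2} + \left(- \frac{1}{2}\right) \left(-9\right) J\right) + J = \left(p^{2} + \frac{9 J}{2}\right) + J = p^{2} + \frac{11 J}{2}$)
$F{\left(45,-182 \right)} - E{\left(-97 - -54 \right)} = \left(45^{2} + \frac{11}{2} \left(-182\right)\right) - \sqrt{2} \sqrt{-97 - -54} = \left(2025 - 1001\right) - \sqrt{2} \sqrt{-97 + 54} = 1024 - \sqrt{2} \sqrt{-43} = 1024 - \sqrt{2} i \sqrt{43} = 1024 - i \sqrt{86}$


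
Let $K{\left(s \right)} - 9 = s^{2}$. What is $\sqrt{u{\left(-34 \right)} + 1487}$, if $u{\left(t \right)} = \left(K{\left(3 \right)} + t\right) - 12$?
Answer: $\sqrt{1459} \approx 38.197$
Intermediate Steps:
$K{\left(s \right)} = 9 + s^{2}$
$u{\left(t \right)} = 6 + t$ ($u{\left(t \right)} = \left(\left(9 + 3^{2}\right) + t\right) - 12 = \left(\left(9 + 9\right) + t\right) - 12 = \left(18 + t\right) - 12 = 6 + t$)
$\sqrt{u{\left(-34 \right)} + 1487} = \sqrt{\left(6 - 34\right) + 1487} = \sqrt{-28 + 1487} = \sqrt{1459}$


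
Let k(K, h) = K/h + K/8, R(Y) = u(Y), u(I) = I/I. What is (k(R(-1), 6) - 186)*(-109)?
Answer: 485813/24 ≈ 20242.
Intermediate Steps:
u(I) = 1
R(Y) = 1
k(K, h) = K/8 + K/h (k(K, h) = K/h + K*(1/8) = K/h + K/8 = K/8 + K/h)
(k(R(-1), 6) - 186)*(-109) = (((1/8)*1 + 1/6) - 186)*(-109) = ((1/8 + 1*(1/6)) - 186)*(-109) = ((1/8 + 1/6) - 186)*(-109) = (7/24 - 186)*(-109) = -4457/24*(-109) = 485813/24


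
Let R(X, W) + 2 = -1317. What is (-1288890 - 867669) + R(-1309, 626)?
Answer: -2157878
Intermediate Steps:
R(X, W) = -1319 (R(X, W) = -2 - 1317 = -1319)
(-1288890 - 867669) + R(-1309, 626) = (-1288890 - 867669) - 1319 = -2156559 - 1319 = -2157878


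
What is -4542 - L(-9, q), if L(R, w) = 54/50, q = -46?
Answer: -113577/25 ≈ -4543.1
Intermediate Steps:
L(R, w) = 27/25 (L(R, w) = 54*(1/50) = 27/25)
-4542 - L(-9, q) = -4542 - 1*27/25 = -4542 - 27/25 = -113577/25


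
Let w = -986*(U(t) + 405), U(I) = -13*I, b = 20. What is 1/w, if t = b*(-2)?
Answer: -1/912050 ≈ -1.0964e-6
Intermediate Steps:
t = -40 (t = 20*(-2) = -40)
w = -912050 (w = -986*(-13*(-40) + 405) = -986*(520 + 405) = -986*925 = -912050)
1/w = 1/(-912050) = -1/912050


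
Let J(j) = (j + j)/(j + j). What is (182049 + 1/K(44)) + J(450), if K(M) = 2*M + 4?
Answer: 16748601/92 ≈ 1.8205e+5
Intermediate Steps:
J(j) = 1 (J(j) = (2*j)/((2*j)) = (2*j)*(1/(2*j)) = 1)
K(M) = 4 + 2*M
(182049 + 1/K(44)) + J(450) = (182049 + 1/(4 + 2*44)) + 1 = (182049 + 1/(4 + 88)) + 1 = (182049 + 1/92) + 1 = 16748509/92 + 1 = 16748601/92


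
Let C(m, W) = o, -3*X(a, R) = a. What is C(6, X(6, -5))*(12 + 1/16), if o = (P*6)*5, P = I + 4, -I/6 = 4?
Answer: -14475/2 ≈ -7237.5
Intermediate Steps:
I = -24 (I = -6*4 = -24)
P = -20 (P = -24 + 4 = -20)
X(a, R) = -a/3
o = -600 (o = -20*6*5 = -120*5 = -600)
C(m, W) = -600
C(6, X(6, -5))*(12 + 1/16) = -600*(12 + 1/16) = -600*193/16 = -14475/2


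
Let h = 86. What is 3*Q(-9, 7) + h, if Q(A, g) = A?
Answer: 59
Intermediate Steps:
3*Q(-9, 7) + h = 3*(-9) + 86 = -27 + 86 = 59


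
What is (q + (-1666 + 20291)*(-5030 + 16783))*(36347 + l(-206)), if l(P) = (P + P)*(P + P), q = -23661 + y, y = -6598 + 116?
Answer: 45107030414862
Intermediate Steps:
y = -6482
q = -30143 (q = -23661 - 6482 = -30143)
l(P) = 4*P² (l(P) = (2*P)*(2*P) = 4*P²)
(q + (-1666 + 20291)*(-5030 + 16783))*(36347 + l(-206)) = (-30143 + (-1666 + 20291)*(-5030 + 16783))*(36347 + 4*(-206)²) = (-30143 + 18625*11753)*(36347 + 4*42436) = (-30143 + 218899625)*(36347 + 169744) = 218869482*206091 = 45107030414862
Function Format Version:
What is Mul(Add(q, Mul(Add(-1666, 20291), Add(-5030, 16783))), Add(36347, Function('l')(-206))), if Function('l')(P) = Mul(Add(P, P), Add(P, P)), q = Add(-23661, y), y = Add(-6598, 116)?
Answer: 45107030414862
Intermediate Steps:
y = -6482
q = -30143 (q = Add(-23661, -6482) = -30143)
Function('l')(P) = Mul(4, Pow(P, 2)) (Function('l')(P) = Mul(Mul(2, P), Mul(2, P)) = Mul(4, Pow(P, 2)))
Mul(Add(q, Mul(Add(-1666, 20291), Add(-5030, 16783))), Add(36347, Function('l')(-206))) = Mul(Add(-30143, Mul(Add(-1666, 20291), Add(-5030, 16783))), Add(36347, Mul(4, Pow(-206, 2)))) = Mul(Add(-30143, Mul(18625, 11753)), Add(36347, Mul(4, 42436))) = Mul(Add(-30143, 218899625), Add(36347, 169744)) = Mul(218869482, 206091) = 45107030414862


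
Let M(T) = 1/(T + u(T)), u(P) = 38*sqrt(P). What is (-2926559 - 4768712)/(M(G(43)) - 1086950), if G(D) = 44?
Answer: 515245488847111924/72777954729651599 + 584840596*sqrt(11)/72777954729651599 ≈ 7.0797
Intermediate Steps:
M(T) = 1/(T + 38*sqrt(T))
(-2926559 - 4768712)/(M(G(43)) - 1086950) = (-2926559 - 4768712)/(1/(44 + 38*sqrt(44)) - 1086950) = -7695271/(1/(44 + 38*(2*sqrt(11))) - 1086950) = -7695271/(1/(44 + 76*sqrt(11)) - 1086950) = -7695271/(-1086950 + 1/(44 + 76*sqrt(11)))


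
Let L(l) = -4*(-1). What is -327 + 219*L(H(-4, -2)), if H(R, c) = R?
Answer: 549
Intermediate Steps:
L(l) = 4
-327 + 219*L(H(-4, -2)) = -327 + 219*4 = -327 + 876 = 549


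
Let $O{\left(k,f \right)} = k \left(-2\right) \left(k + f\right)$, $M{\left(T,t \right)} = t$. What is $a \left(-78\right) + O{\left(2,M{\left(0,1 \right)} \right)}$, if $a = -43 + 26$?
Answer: $1314$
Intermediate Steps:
$O{\left(k,f \right)} = - 2 k \left(f + k\right)$
$a = -17$
$a \left(-78\right) + O{\left(2,M{\left(0,1 \right)} \right)} = \left(-17\right) \left(-78\right) - 4 \left(1 + 2\right) = 1326 - 4 \cdot 3 = 1326 - 12 = 1314$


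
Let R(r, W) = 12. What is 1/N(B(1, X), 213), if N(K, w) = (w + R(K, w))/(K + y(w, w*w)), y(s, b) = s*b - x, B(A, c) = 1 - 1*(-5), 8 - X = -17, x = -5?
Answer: 9663608/225 ≈ 42949.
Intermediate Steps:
X = 25 (X = 8 - 1*(-17) = 8 + 17 = 25)
B(A, c) = 6 (B(A, c) = 1 + 5 = 6)
y(s, b) = 5 + b*s (y(s, b) = s*b - 1*(-5) = b*s + 5 = 5 + b*s)
N(K, w) = (12 + w)/(5 + K + w³) (N(K, w) = (w + 12)/(K + (5 + (w*w)*w)) = (12 + w)/(K + (5 + w²*w)) = (12 + w)/(K + (5 + w³)) = (12 + w)/(5 + K + w³))
1/N(B(1, X), 213) = 1/((12 + 213)/(5 + 6 + 213³)) = 1/(225/(5 + 6 + 9663597)) = 1/(225/9663608) = 9663608/225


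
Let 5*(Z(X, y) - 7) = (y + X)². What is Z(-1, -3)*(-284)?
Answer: -14484/5 ≈ -2896.8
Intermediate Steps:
Z(X, y) = 7 + (X + y)²/5 (Z(X, y) = 7 + (y + X)²/5 = 7 + (X + y)²/5)
Z(-1, -3)*(-284) = (7 + (-1 - 3)²/5)*(-284) = (7 + (⅕)*(-4)²)*(-284) = (7 + (⅕)*16)*(-284) = (7 + 16/5)*(-284) = (51/5)*(-284) = -14484/5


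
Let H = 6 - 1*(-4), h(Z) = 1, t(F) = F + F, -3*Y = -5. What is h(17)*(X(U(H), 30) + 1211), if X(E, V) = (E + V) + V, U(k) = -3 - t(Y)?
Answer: 3794/3 ≈ 1264.7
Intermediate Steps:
Y = 5/3 (Y = -⅓*(-5) = 5/3 ≈ 1.6667)
t(F) = 2*F
H = 10 (H = 6 + 4 = 10)
U(k) = -19/3 (U(k) = -3 - 2*5/3 = -3 - 1*10/3 = -3 - 10/3 = -19/3)
X(E, V) = E + 2*V
h(17)*(X(U(H), 30) + 1211) = 1*((-19/3 + 2*30) + 1211) = 1*((-19/3 + 60) + 1211) = 1*(161/3 + 1211) = 1*(3794/3) = 3794/3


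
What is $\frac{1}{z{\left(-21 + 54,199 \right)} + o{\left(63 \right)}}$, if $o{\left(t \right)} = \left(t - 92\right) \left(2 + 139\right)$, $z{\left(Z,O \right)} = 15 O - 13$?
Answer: $- \frac{1}{1117} \approx -0.00089526$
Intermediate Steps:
$z{\left(Z,O \right)} = -13 + 15 O$
$o{\left(t \right)} = -12972 + 141 t$ ($o{\left(t \right)} = \left(-92 + t\right) 141 = -12972 + 141 t$)
$\frac{1}{z{\left(-21 + 54,199 \right)} + o{\left(63 \right)}} = \frac{1}{\left(-13 + 15 \cdot 199\right) + \left(-12972 + 141 \cdot 63\right)} = \frac{1}{\left(-13 + 2985\right) + \left(-12972 + 8883\right)} = \frac{1}{2972 - 4089} = \frac{1}{-1117} = - \frac{1}{1117}$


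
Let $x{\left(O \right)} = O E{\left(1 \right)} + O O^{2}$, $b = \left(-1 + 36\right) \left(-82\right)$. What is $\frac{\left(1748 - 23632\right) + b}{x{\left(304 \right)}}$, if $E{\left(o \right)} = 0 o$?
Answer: $- \frac{12377}{14047232} \approx -0.0008811$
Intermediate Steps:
$E{\left(o \right)} = 0$
$b = -2870$ ($b = 35 \left(-82\right) = -2870$)
$x{\left(O \right)} = O^{3}$ ($x{\left(O \right)} = O 0 + O O^{2} = 0 + O^{3} = O^{3}$)
$\frac{\left(1748 - 23632\right) + b}{x{\left(304 \right)}} = \frac{\left(1748 - 23632\right) - 2870}{304^{3}} = \frac{-21884 - 2870}{28094464} = \left(-24754\right) \frac{1}{28094464} = - \frac{12377}{14047232}$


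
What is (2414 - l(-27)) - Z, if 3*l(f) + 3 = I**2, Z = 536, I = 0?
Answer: 1879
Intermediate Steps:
l(f) = -1 (l(f) = -1 + (1/3)*0**2 = -1 + (1/3)*0 = -1 + 0 = -1)
(2414 - l(-27)) - Z = (2414 - 1*(-1)) - 1*536 = (2414 + 1) - 536 = 2415 - 536 = 1879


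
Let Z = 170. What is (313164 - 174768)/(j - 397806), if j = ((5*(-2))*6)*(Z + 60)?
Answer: -23066/68601 ≈ -0.33623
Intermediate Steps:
j = -13800 (j = ((5*(-2))*6)*(170 + 60) = -10*6*230 = -60*230 = -13800)
(313164 - 174768)/(j - 397806) = (313164 - 174768)/(-13800 - 397806) = 138396/(-411606) = 138396*(-1/411606) = -23066/68601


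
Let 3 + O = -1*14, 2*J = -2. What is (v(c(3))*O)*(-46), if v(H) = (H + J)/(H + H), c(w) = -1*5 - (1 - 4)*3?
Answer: 1173/4 ≈ 293.25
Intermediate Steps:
J = -1 (J = (½)*(-2) = -1)
O = -17 (O = -3 - 1*14 = -3 - 14 = -17)
c(w) = 4 (c(w) = -5 - (-3)*3 = -5 - 1*(-9) = -5 + 9 = 4)
v(H) = (-1 + H)/(2*H) (v(H) = (H - 1)/(H + H) = (-1 + H)/((2*H)) = (-1 + H)*(1/(2*H)) = (-1 + H)/(2*H))
(v(c(3))*O)*(-46) = (((½)*(-1 + 4)/4)*(-17))*(-46) = (((½)*(¼)*3)*(-17))*(-46) = ((3/8)*(-17))*(-46) = -51/8*(-46) = 1173/4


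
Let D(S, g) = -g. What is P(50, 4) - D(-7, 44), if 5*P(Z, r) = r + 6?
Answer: 46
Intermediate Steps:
P(Z, r) = 6/5 + r/5 (P(Z, r) = (r + 6)/5 = (6 + r)/5 = 6/5 + r/5)
P(50, 4) - D(-7, 44) = (6/5 + (⅕)*4) - (-1)*44 = (6/5 + ⅘) - 1*(-44) = 2 + 44 = 46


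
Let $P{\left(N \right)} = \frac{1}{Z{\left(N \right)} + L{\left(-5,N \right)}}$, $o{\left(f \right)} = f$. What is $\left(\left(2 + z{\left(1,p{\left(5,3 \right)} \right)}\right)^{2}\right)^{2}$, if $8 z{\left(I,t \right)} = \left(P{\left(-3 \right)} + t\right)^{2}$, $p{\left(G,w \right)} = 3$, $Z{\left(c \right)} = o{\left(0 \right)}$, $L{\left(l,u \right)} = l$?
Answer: $\frac{492884401}{6250000} \approx 78.861$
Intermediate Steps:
$Z{\left(c \right)} = 0$
$P{\left(N \right)} = - \frac{1}{5}$ ($P{\left(N \right)} = \frac{1}{0 - 5} = \frac{1}{-5} = - \frac{1}{5}$)
$z{\left(I,t \right)} = \frac{\left(- \frac{1}{5} + t\right)^{2}}{8}$
$\left(\left(2 + z{\left(1,p{\left(5,3 \right)} \right)}\right)^{2}\right)^{2} = \left(\left(2 + \frac{\left(-1 + 5 \cdot 3\right)^{2}}{200}\right)^{2}\right)^{2} = \left(\left(2 + \frac{\left(-1 + 15\right)^{2}}{200}\right)^{2}\right)^{2} = \left(\left(2 + \frac{14^{2}}{200}\right)^{2}\right)^{2} = \left(\left(2 + \frac{1}{200} \cdot 196\right)^{2}\right)^{2} = \left(\left(2 + \frac{49}{50}\right)^{2}\right)^{2} = \left(\left(\frac{149}{50}\right)^{2}\right)^{2} = \left(\frac{22201}{2500}\right)^{2} = \frac{492884401}{6250000}$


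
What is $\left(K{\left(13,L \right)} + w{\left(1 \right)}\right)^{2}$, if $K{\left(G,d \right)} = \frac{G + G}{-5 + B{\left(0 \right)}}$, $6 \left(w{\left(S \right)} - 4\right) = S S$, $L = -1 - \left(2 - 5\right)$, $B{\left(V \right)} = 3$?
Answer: $\frac{2809}{36} \approx 78.028$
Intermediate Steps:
$L = 2$ ($L = -1 - \left(2 - 5\right) = -1 - -3 = -1 + 3 = 2$)
$w{\left(S \right)} = 4 + \frac{S^{2}}{6}$ ($w{\left(S \right)} = 4 + \frac{S S}{6} = 4 + \frac{S^{2}}{6}$)
$K{\left(G,d \right)} = - G$ ($K{\left(G,d \right)} = \frac{G + G}{-5 + 3} = \frac{2 G}{-2} = 2 G \left(- \frac{1}{2}\right) = - G$)
$\left(K{\left(13,L \right)} + w{\left(1 \right)}\right)^{2} = \left(\left(-1\right) 13 + \left(4 + \frac{1^{2}}{6}\right)\right)^{2} = \left(-13 + \left(4 + \frac{1}{6} \cdot 1\right)\right)^{2} = \left(-13 + \left(4 + \frac{1}{6}\right)\right)^{2} = \left(-13 + \frac{25}{6}\right)^{2} = \left(- \frac{53}{6}\right)^{2} = \frac{2809}{36}$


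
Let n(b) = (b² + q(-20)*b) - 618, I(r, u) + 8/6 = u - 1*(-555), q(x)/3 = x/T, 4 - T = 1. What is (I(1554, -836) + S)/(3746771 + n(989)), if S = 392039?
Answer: 587635/7056741 ≈ 0.083273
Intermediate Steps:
T = 3 (T = 4 - 1*1 = 4 - 1 = 3)
q(x) = x (q(x) = 3*(x/3) = x)
I(r, u) = 1661/3 + u (I(r, u) = -4/3 + (u - 1*(-555)) = -4/3 + (u + 555) = -4/3 + (555 + u) = 1661/3 + u)
n(b) = -618 + b² - 20*b (n(b) = (b² - 20*b) - 618 = -618 + b² - 20*b)
(I(1554, -836) + S)/(3746771 + n(989)) = ((1661/3 - 836) + 392039)/(3746771 + (-618 + 989² - 20*989)) = (-847/3 + 392039)/(3746771 + (-618 + 978121 - 19780)) = 1175270/(3*(3746771 + 957723)) = (1175270/3)/4704494 = (1175270/3)*(1/4704494) = 587635/7056741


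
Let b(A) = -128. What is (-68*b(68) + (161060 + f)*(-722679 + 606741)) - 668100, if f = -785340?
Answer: 72377115244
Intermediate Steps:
(-68*b(68) + (161060 + f)*(-722679 + 606741)) - 668100 = (-68*(-128) + (161060 - 785340)*(-722679 + 606741)) - 668100 = (8704 - 624280*(-115938)) - 668100 = (8704 + 72377774640) - 668100 = 72377783344 - 668100 = 72377115244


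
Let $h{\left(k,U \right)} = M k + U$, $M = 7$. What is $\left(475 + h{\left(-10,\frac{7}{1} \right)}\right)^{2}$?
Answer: $169744$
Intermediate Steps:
$h{\left(k,U \right)} = U + 7 k$ ($h{\left(k,U \right)} = 7 k + U = U + 7 k$)
$\left(475 + h{\left(-10,\frac{7}{1} \right)}\right)^{2} = \left(475 + \left(\frac{7}{1} + 7 \left(-10\right)\right)\right)^{2} = \left(475 + \left(7 \cdot 1 - 70\right)\right)^{2} = \left(475 + \left(7 - 70\right)\right)^{2} = \left(475 - 63\right)^{2} = 412^{2} = 169744$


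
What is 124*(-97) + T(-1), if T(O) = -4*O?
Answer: -12024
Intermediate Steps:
124*(-97) + T(-1) = 124*(-97) - 4*(-1) = -12028 + 4 = -12024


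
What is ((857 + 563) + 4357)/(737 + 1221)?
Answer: 5777/1958 ≈ 2.9505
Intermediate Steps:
((857 + 563) + 4357)/(737 + 1221) = (1420 + 4357)/1958 = 5777*(1/1958) = 5777/1958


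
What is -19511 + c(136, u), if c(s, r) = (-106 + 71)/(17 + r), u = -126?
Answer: -2126664/109 ≈ -19511.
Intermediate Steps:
c(s, r) = -35/(17 + r)
-19511 + c(136, u) = -19511 - 35/(17 - 126) = -19511 - 35/(-109) = -19511 - 35*(-1/109) = -19511 + 35/109 = -2126664/109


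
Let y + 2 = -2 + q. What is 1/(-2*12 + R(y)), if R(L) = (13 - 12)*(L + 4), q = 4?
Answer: -1/20 ≈ -0.050000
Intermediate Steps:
y = 0 (y = -2 + (-2 + 4) = -2 + 2 = 0)
R(L) = 4 + L (R(L) = 1*(4 + L) = 4 + L)
1/(-2*12 + R(y)) = 1/(-2*12 + (4 + 0)) = 1/(-24 + 4) = 1/(-20) = -1/20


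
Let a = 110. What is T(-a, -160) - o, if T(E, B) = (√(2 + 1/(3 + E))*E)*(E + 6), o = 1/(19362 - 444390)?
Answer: 1/425028 + 11440*√22791/107 ≈ 16141.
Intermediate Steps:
o = -1/425028 (o = 1/(-425028) = -1/425028 ≈ -2.3528e-6)
T(E, B) = E*√(2 + 1/(3 + E))*(6 + E) (T(E, B) = (E*√(2 + 1/(3 + E)))*(6 + E) = E*√(2 + 1/(3 + E))*(6 + E))
T(-a, -160) - o = (-1*110)*√((7 + 2*(-1*110))/(3 - 1*110))*(6 - 1*110) - 1*(-1/425028) = -110*√((7 + 2*(-110))/(3 - 110))*(6 - 110) + 1/425028 = -110*√((7 - 220)/(-107))*(-104) + 1/425028 = -110*√(-1/107*(-213))*(-104) + 1/425028 = -110*√(213/107)*(-104) + 1/425028 = -110*√22791/107*(-104) + 1/425028 = 11440*√22791/107 + 1/425028 = 1/425028 + 11440*√22791/107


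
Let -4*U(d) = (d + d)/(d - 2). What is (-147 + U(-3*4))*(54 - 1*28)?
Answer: -26832/7 ≈ -3833.1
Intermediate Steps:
U(d) = -d/(2*(-2 + d)) (U(d) = -(d + d)/(4*(d - 2)) = -2*d/(4*(-2 + d)) = -d/(2*(-2 + d)))
(-147 + U(-3*4))*(54 - 1*28) = (-147 - (-3*4)/(-4 + 2*(-3*4)))*(54 - 1*28) = (-147 - 1*(-12)/(-4 + 2*(-12)))*(54 - 28) = (-147 - 1*(-12)/(-4 - 24))*26 = (-147 - 1*(-12)/(-28))*26 = (-147 - 1*(-12)*(-1/28))*26 = (-147 - 3/7)*26 = -1032/7*26 = -26832/7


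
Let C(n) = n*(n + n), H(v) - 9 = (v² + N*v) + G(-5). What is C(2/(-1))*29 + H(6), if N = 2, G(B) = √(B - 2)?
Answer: 289 + I*√7 ≈ 289.0 + 2.6458*I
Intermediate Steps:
G(B) = √(-2 + B)
H(v) = 9 + v² + 2*v + I*√7 (H(v) = 9 + ((v² + 2*v) + √(-2 - 5)) = 9 + ((v² + 2*v) + √(-7)) = 9 + ((v² + 2*v) + I*√7) = 9 + (v² + 2*v + I*√7) = 9 + v² + 2*v + I*√7)
C(n) = 2*n² (C(n) = n*(2*n) = 2*n²)
C(2/(-1))*29 + H(6) = (2*(2/(-1))²)*29 + (9 + 6² + 2*6 + I*√7) = (2*(2*(-1))²)*29 + (9 + 36 + 12 + I*√7) = (2*(-2)²)*29 + (57 + I*√7) = (2*4)*29 + (57 + I*√7) = 8*29 + (57 + I*√7) = 232 + (57 + I*√7) = 289 + I*√7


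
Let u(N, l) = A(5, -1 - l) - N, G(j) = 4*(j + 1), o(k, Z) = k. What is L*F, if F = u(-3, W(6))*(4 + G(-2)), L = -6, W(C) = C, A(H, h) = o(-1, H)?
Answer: 0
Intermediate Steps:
A(H, h) = -1
G(j) = 4 + 4*j (G(j) = 4*(1 + j) = 4 + 4*j)
u(N, l) = -1 - N
F = 0 (F = (-1 - 1*(-3))*(4 + (4 + 4*(-2))) = (-1 + 3)*(4 + (4 - 8)) = 2*(4 - 4) = 2*0 = 0)
L*F = -6*0 = 0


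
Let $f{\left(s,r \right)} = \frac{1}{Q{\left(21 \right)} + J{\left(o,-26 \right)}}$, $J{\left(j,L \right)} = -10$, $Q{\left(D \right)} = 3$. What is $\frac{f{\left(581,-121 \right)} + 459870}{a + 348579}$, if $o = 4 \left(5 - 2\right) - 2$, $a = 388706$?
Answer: $\frac{3219089}{5160995} \approx 0.62373$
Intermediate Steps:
$o = 10$ ($o = 4 \left(5 - 2\right) - 2 = 4 \cdot 3 - 2 = 12 - 2 = 10$)
$f{\left(s,r \right)} = - \frac{1}{7}$ ($f{\left(s,r \right)} = \frac{1}{3 - 10} = \frac{1}{-7} = - \frac{1}{7}$)
$\frac{f{\left(581,-121 \right)} + 459870}{a + 348579} = \frac{- \frac{1}{7} + 459870}{388706 + 348579} = \frac{3219089}{7 \cdot 737285} = \frac{3219089}{7} \cdot \frac{1}{737285} = \frac{3219089}{5160995}$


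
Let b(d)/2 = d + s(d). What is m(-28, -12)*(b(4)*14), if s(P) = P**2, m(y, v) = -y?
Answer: 15680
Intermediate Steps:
b(d) = 2*d + 2*d**2 (b(d) = 2*(d + d**2) = 2*d + 2*d**2)
m(-28, -12)*(b(4)*14) = (-1*(-28))*((2*4*(1 + 4))*14) = 28*((2*4*5)*14) = 28*(40*14) = 28*560 = 15680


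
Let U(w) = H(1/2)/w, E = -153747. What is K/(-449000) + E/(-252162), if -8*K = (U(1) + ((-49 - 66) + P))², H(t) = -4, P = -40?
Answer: 31035229529/50320328000 ≈ 0.61675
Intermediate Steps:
U(w) = -4/w
K = -25281/8 (K = -(-4/1 + ((-49 - 66) - 40))²/8 = -(-4*1 + (-115 - 40))²/8 = -(-4 - 155)²/8 = -⅛*(-159)² = -⅛*25281 = -25281/8 ≈ -3160.1)
K/(-449000) + E/(-252162) = -25281/8/(-449000) - 153747/(-252162) = -25281/8*(-1/449000) - 153747*(-1/252162) = 25281/3592000 + 17083/28018 = 31035229529/50320328000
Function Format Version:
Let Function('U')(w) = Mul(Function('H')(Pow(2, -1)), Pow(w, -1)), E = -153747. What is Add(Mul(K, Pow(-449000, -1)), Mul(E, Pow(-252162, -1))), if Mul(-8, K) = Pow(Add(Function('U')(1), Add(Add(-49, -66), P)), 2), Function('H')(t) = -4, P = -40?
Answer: Rational(31035229529, 50320328000) ≈ 0.61675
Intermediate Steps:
Function('U')(w) = Mul(-4, Pow(w, -1))
K = Rational(-25281, 8) (K = Mul(Rational(-1, 8), Pow(Add(Mul(-4, Pow(1, -1)), Add(Add(-49, -66), -40)), 2)) = Mul(Rational(-1, 8), Pow(Add(Mul(-4, 1), Add(-115, -40)), 2)) = Mul(Rational(-1, 8), Pow(Add(-4, -155), 2)) = Mul(Rational(-1, 8), Pow(-159, 2)) = Mul(Rational(-1, 8), 25281) = Rational(-25281, 8) ≈ -3160.1)
Add(Mul(K, Pow(-449000, -1)), Mul(E, Pow(-252162, -1))) = Add(Mul(Rational(-25281, 8), Pow(-449000, -1)), Mul(-153747, Pow(-252162, -1))) = Add(Mul(Rational(-25281, 8), Rational(-1, 449000)), Mul(-153747, Rational(-1, 252162))) = Add(Rational(25281, 3592000), Rational(17083, 28018)) = Rational(31035229529, 50320328000)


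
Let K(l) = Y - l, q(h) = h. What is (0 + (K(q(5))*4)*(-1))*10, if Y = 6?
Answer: -40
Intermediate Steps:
K(l) = 6 - l
(0 + (K(q(5))*4)*(-1))*10 = (0 + ((6 - 1*5)*4)*(-1))*10 = (0 + ((6 - 5)*4)*(-1))*10 = (0 + (1*4)*(-1))*10 = (0 + 4*(-1))*10 = (0 - 4)*10 = -4*10 = -40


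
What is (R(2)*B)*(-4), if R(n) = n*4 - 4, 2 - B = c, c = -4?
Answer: -96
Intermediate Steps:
B = 6 (B = 2 - 1*(-4) = 2 + 4 = 6)
R(n) = -4 + 4*n (R(n) = 4*n - 4 = -4 + 4*n)
(R(2)*B)*(-4) = ((-4 + 4*2)*6)*(-4) = ((-4 + 8)*6)*(-4) = (4*6)*(-4) = 24*(-4) = -96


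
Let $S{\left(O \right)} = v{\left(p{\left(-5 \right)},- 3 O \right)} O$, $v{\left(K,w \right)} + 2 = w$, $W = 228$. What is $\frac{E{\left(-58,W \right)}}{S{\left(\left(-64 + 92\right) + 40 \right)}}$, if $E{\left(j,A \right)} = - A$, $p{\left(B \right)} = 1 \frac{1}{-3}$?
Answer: $\frac{57}{3502} \approx 0.016276$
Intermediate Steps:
$p{\left(B \right)} = - \frac{1}{3}$ ($p{\left(B \right)} = 1 \left(- \frac{1}{3}\right) = - \frac{1}{3}$)
$v{\left(K,w \right)} = -2 + w$
$S{\left(O \right)} = O \left(-2 - 3 O\right)$ ($S{\left(O \right)} = \left(-2 - 3 O\right) O = O \left(-2 - 3 O\right)$)
$\frac{E{\left(-58,W \right)}}{S{\left(\left(-64 + 92\right) + 40 \right)}} = \frac{\left(-1\right) 228}{\left(-1\right) \left(\left(-64 + 92\right) + 40\right) \left(2 + 3 \left(\left(-64 + 92\right) + 40\right)\right)} = - \frac{228}{\left(-1\right) \left(28 + 40\right) \left(2 + 3 \left(28 + 40\right)\right)} = - \frac{228}{\left(-1\right) 68 \left(2 + 3 \cdot 68\right)} = - \frac{228}{\left(-1\right) 68 \left(2 + 204\right)} = - \frac{228}{\left(-1\right) 68 \cdot 206} = - \frac{228}{-14008} = \left(-228\right) \left(- \frac{1}{14008}\right) = \frac{57}{3502}$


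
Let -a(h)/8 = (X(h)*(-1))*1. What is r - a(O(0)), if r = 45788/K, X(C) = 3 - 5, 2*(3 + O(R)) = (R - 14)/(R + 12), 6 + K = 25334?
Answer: 112759/6332 ≈ 17.808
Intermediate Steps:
K = 25328 (K = -6 + 25334 = 25328)
O(R) = -3 + (-14 + R)/(2*(12 + R)) (O(R) = -3 + ((R - 14)/(R + 12))/2 = -3 + ((-14 + R)/(12 + R))/2 = -3 + (-14 + R)/(2*(12 + R)))
X(C) = -2
a(h) = -16 (a(h) = -8*(-2*(-1)) = -16)
r = 11447/6332 (r = 45788/25328 = 45788*(1/25328) = 11447/6332 ≈ 1.8078)
r - a(O(0)) = 11447/6332 - 1*(-16) = 11447/6332 + 16 = 112759/6332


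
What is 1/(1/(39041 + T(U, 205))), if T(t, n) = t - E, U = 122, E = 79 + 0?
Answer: 39084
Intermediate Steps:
E = 79
T(t, n) = -79 + t (T(t, n) = t - 1*79 = t - 79 = -79 + t)
1/(1/(39041 + T(U, 205))) = 1/(1/(39041 + (-79 + 122))) = 1/(1/(39041 + 43)) = 1/(1/39084) = 39084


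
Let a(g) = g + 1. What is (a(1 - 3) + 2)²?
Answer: 1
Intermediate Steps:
a(g) = 1 + g
(a(1 - 3) + 2)² = ((1 + (1 - 3)) + 2)² = ((1 - 2) + 2)² = (-1 + 2)² = 1² = 1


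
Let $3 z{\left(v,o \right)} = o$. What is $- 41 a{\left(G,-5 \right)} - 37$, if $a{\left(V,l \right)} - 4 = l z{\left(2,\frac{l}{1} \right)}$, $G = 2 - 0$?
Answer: $- \frac{1628}{3} \approx -542.67$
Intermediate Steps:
$z{\left(v,o \right)} = \frac{o}{3}$
$G = 2$ ($G = 2 + 0 = 2$)
$a{\left(V,l \right)} = 4 + \frac{l^{2}}{3}$ ($a{\left(V,l \right)} = 4 + l \frac{l 1^{-1}}{3} = 4 + l \frac{l 1}{3} = 4 + l \frac{l}{3} = 4 + \frac{l^{2}}{3}$)
$- 41 a{\left(G,-5 \right)} - 37 = - 41 \left(4 + \frac{\left(-5\right)^{2}}{3}\right) - 37 = - 41 \left(4 + \frac{1}{3} \cdot 25\right) - 37 = - 41 \left(4 + \frac{25}{3}\right) - 37 = \left(-41\right) \frac{37}{3} - 37 = - \frac{1517}{3} - 37 = - \frac{1628}{3}$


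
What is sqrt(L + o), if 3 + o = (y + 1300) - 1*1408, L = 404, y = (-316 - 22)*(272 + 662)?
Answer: I*sqrt(315399) ≈ 561.6*I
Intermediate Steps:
y = -315692 (y = -338*934 = -315692)
o = -315803 (o = -3 + ((-315692 + 1300) - 1*1408) = -3 + (-314392 - 1408) = -3 - 315800 = -315803)
sqrt(L + o) = sqrt(404 - 315803) = sqrt(-315399) = I*sqrt(315399)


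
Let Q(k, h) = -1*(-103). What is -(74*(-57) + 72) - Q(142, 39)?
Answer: 4043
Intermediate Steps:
Q(k, h) = 103
-(74*(-57) + 72) - Q(142, 39) = -(74*(-57) + 72) - 1*103 = -(-4218 + 72) - 103 = -1*(-4146) - 103 = 4146 - 103 = 4043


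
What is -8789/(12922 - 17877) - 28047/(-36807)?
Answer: 154156536/60792895 ≈ 2.5358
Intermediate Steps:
-8789/(12922 - 17877) - 28047/(-36807) = -8789/(-4955) - 28047*(-1/36807) = -8789*(-1/4955) + 9349/12269 = 8789/4955 + 9349/12269 = 154156536/60792895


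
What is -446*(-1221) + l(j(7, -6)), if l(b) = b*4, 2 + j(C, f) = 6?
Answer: 544582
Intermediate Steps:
j(C, f) = 4 (j(C, f) = -2 + 6 = 4)
l(b) = 4*b
-446*(-1221) + l(j(7, -6)) = -446*(-1221) + 4*4 = 544566 + 16 = 544582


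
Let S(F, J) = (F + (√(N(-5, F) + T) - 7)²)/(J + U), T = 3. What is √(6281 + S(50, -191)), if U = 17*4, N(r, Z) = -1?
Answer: √(95012826 + 1722*√2)/123 ≈ 79.249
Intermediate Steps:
U = 68
S(F, J) = (F + (-7 + √2)²)/(68 + J) (S(F, J) = (F + (√(-1 + 3) - 7)²)/(J + 68) = (F + (√2 - 7)²)/(68 + J) = (F + (-7 + √2)²)/(68 + J))
√(6281 + S(50, -191)) = √(6281 + (50 + (7 - √2)²)/(68 - 191)) = √(6281 + (50 + (7 - √2)²)/(-123)) = √(6281 - (50 + (7 - √2)²)/123) = √(6281 + (-50/123 - (7 - √2)²/123)) = √(772513/123 - (7 - √2)²/123)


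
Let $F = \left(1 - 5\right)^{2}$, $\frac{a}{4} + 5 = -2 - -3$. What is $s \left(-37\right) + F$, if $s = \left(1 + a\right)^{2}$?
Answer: $-8309$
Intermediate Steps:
$a = -16$ ($a = -20 + 4 \left(-2 - -3\right) = -20 + 4 \left(-2 + 3\right) = -20 + 4 \cdot 1 = -20 + 4 = -16$)
$F = 16$ ($F = \left(-4\right)^{2} = 16$)
$s = 225$ ($s = \left(1 - 16\right)^{2} = \left(-15\right)^{2} = 225$)
$s \left(-37\right) + F = 225 \left(-37\right) + 16 = -8325 + 16 = -8309$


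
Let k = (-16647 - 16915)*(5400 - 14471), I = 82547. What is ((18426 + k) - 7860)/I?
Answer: 304451468/82547 ≈ 3688.2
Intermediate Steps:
k = 304440902 (k = -33562*(-9071) = 304440902)
((18426 + k) - 7860)/I = ((18426 + 304440902) - 7860)/82547 = (304459328 - 7860)*(1/82547) = 304451468*(1/82547) = 304451468/82547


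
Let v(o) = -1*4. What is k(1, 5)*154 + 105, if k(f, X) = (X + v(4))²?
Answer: 259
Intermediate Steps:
v(o) = -4
k(f, X) = (-4 + X)² (k(f, X) = (X - 4)² = (-4 + X)²)
k(1, 5)*154 + 105 = (-4 + 5)²*154 + 105 = 1²*154 + 105 = 1*154 + 105 = 154 + 105 = 259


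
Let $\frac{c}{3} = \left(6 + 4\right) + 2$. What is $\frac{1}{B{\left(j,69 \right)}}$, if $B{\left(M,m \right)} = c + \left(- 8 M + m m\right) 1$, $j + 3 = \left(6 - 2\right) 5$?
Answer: $\frac{1}{4661} \approx 0.00021455$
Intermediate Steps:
$c = 36$ ($c = 3 \left(\left(6 + 4\right) + 2\right) = 3 \left(10 + 2\right) = 3 \cdot 12 = 36$)
$j = 17$ ($j = -3 + \left(6 - 2\right) 5 = -3 + 4 \cdot 5 = -3 + 20 = 17$)
$B{\left(M,m \right)} = 36 + m^{2} - 8 M$ ($B{\left(M,m \right)} = 36 + \left(- 8 M + m m\right) 1 = 36 + \left(- 8 M + m^{2}\right) 1 = 36 + \left(m^{2} - 8 M\right) 1 = 36 - \left(- m^{2} + 8 M\right) = 36 + m^{2} - 8 M$)
$\frac{1}{B{\left(j,69 \right)}} = \frac{1}{36 + 69^{2} - 136} = \frac{1}{36 + 4761 - 136} = \frac{1}{4661}$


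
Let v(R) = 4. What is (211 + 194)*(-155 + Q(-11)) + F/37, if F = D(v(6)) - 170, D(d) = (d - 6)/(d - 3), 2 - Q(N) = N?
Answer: -2128042/37 ≈ -57515.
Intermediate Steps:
Q(N) = 2 - N
D(d) = (-6 + d)/(-3 + d)
F = -172 (F = (-6 + 4)/(-3 + 4) - 170 = -2/1 - 170 = 1*(-2) - 170 = -2 - 170 = -172)
(211 + 194)*(-155 + Q(-11)) + F/37 = (211 + 194)*(-155 + (2 - 1*(-11))) - 172/37 = 405*(-155 + (2 + 11)) + (1/37)*(-172) = 405*(-155 + 13) - 172/37 = 405*(-142) - 172/37 = -57510 - 172/37 = -2128042/37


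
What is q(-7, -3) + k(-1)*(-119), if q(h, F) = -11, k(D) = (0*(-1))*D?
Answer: -11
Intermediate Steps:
k(D) = 0 (k(D) = 0*D = 0)
q(-7, -3) + k(-1)*(-119) = -11 + 0*(-119) = -11 + 0 = -11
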